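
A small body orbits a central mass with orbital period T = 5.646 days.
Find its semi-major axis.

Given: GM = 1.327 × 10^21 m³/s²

Convert to SI: T = 5.646 days = 487814 s.
Invert Kepler's third law: a = (GM · T² / (4π²))^(1/3).
Substituting T = 487814 s and GM = 1.327e+21 m³/s²:
a = (1.327e+21 · (487814)² / (4π²))^(1/3) m
a ≈ 2e+10 m = 20 Gm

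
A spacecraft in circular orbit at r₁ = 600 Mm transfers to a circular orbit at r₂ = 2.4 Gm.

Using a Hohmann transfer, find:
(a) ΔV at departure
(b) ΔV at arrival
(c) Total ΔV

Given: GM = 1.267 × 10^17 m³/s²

Convert to SI: r₁ = 600 Mm = 6e+08 m; r₂ = 2.4 Gm = 2.4e+09 m.
Transfer semi-major axis: a_t = (r₁ + r₂)/2 = (6e+08 + 2.4e+09)/2 = 1.5e+09 m.
Circular speeds: v₁ = √(GM/r₁) = 14531.6 m/s, v₂ = √(GM/r₂) = 7265.79 m/s.
Transfer speeds (vis-viva v² = GM(2/r − 1/a_t)): v₁ᵗ = 18381.1 m/s, v₂ᵗ = 4595.29 m/s.
(a) ΔV₁ = |v₁ᵗ − v₁| ≈ 3850 m/s = 3.85 km/s.
(b) ΔV₂ = |v₂ − v₂ᵗ| ≈ 2670 m/s = 2.67 km/s.
(c) ΔV_total = ΔV₁ + ΔV₂ ≈ 6520 m/s = 6.52 km/s.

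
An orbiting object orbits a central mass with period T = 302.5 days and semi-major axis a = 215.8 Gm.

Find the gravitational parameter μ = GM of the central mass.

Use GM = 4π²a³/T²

Convert to SI: T = 302.5 days = 2.6136e+07 s; a = 215.8 Gm = 2.158e+11 m.
GM = 4π² · a³ / T².
GM = 4π² · (2.158e+11)³ / (2.6136e+07)² m³/s² ≈ 5.808e+20 m³/s² = 5.808 × 10^20 m³/s².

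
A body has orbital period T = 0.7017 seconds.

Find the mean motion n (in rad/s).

n = 2π / T.
n = 2π / 0.7017 s ≈ 8.954 rad/s.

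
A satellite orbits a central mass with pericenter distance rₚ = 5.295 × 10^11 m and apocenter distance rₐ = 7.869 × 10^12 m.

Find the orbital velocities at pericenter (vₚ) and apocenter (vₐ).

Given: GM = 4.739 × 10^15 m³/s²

Use the vis-viva equation v² = GM(2/r − 1/a) with a = (rₚ + rₐ)/2 = (5.295e+11 + 7.869e+12)/2 = 4.19925e+12 m.
vₚ = √(GM · (2/rₚ − 1/a)) = √(4.739e+15 · (2/5.295e+11 − 1/4.19925e+12)) m/s ≈ 129.5 m/s = 129.5 m/s.
vₐ = √(GM · (2/rₐ − 1/a)) = √(4.739e+15 · (2/7.869e+12 − 1/4.19925e+12)) m/s ≈ 8.714 m/s = 8.714 m/s.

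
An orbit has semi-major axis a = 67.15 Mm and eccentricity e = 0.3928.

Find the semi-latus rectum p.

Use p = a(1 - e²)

Convert to SI: a = 67.15 Mm = 6.715e+07 m.
p = a (1 − e²).
p = 6.715e+07 · (1 − (0.3928)²) = 6.715e+07 · 0.845708 ≈ 5.679e+07 m = 56.79 Mm.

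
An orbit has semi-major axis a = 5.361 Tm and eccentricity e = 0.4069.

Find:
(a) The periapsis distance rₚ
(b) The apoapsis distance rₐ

Convert to SI: a = 5.361 Tm = 5.361e+12 m.
(a) rₚ = a(1 − e) = 5.361e+12 · (1 − 0.4069) = 5.361e+12 · 0.5931 ≈ 3.18e+12 m = 3.18 Tm.
(b) rₐ = a(1 + e) = 5.361e+12 · (1 + 0.4069) = 5.361e+12 · 1.4069 ≈ 7.542e+12 m = 7.542 Tm.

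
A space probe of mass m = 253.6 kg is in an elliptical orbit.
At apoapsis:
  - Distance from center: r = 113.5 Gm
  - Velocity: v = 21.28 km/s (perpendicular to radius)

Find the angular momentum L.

Convert to SI: r = 113.5 Gm = 1.135e+11 m; v = 21.28 km/s = 21280 m/s.
Since v is perpendicular to r, L = m · v · r.
L = 253.6 · 21280 · 1.135e+11 kg·m²/s ≈ 6.125e+17 kg·m²/s.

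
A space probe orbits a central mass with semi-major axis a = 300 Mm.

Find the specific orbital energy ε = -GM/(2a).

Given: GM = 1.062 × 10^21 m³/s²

Convert to SI: a = 300 Mm = 3e+08 m.
ε = −GM / (2a).
ε = −1.062e+21 / (2 · 3e+08) J/kg ≈ -1.77e+12 J/kg = -1770 GJ/kg.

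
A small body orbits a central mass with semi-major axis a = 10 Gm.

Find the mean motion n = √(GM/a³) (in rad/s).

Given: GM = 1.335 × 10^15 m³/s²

Convert to SI: a = 10 Gm = 1e+10 m.
n = √(GM / a³).
n = √(1.335e+15 / (1e+10)³) rad/s ≈ 3.654e-08 rad/s.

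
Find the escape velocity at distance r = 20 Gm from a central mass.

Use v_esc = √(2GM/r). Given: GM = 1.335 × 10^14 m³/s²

Convert to SI: r = 20 Gm = 2e+10 m.
Escape velocity comes from setting total energy to zero: ½v² − GM/r = 0 ⇒ v_esc = √(2GM / r).
v_esc = √(2 · 1.335e+14 / 2e+10) m/s ≈ 115.5 m/s = 115.5 m/s.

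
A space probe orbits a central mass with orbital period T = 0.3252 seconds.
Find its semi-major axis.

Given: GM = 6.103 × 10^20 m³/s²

Invert Kepler's third law: a = (GM · T² / (4π²))^(1/3).
Substituting T = 0.3252 s and GM = 6.103e+20 m³/s²:
a = (6.103e+20 · (0.3252)² / (4π²))^(1/3) m
a ≈ 1.178e+06 m = 1.178 Mm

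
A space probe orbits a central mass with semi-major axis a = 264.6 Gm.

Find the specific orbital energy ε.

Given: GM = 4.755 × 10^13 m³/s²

Convert to SI: a = 264.6 Gm = 2.646e+11 m.
ε = −GM / (2a).
ε = −4.755e+13 / (2 · 2.646e+11) J/kg ≈ -89.85 J/kg = -89.85 J/kg.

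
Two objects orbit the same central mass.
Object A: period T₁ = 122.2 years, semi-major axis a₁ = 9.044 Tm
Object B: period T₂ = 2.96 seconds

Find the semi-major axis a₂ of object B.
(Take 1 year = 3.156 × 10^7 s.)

Convert to SI: T₁ = 122.2 years = 3.85663e+09 s; a₁ = 9.044 Tm = 9.044e+12 m.
Kepler's third law: (T₁/T₂)² = (a₁/a₂)³ ⇒ a₂ = a₁ · (T₂/T₁)^(2/3).
T₂/T₁ = 2.96 / 3.85663e+09 = 7.67509e-10.
a₂ = 9.044e+12 · (7.67509e-10)^(2/3) m ≈ 7.581e+06 m = 7.581 Mm.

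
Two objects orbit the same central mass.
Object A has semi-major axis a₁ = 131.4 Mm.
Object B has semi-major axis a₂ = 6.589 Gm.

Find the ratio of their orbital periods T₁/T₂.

Convert to SI: a₁ = 131.4 Mm = 1.314e+08 m; a₂ = 6.589 Gm = 6.589e+09 m.
From Kepler's third law, (T₁/T₂)² = (a₁/a₂)³, so T₁/T₂ = (a₁/a₂)^(3/2).
a₁/a₂ = 1.314e+08 / 6.589e+09 = 0.0199423.
T₁/T₂ = (0.0199423)^(3/2) ≈ 0.002816.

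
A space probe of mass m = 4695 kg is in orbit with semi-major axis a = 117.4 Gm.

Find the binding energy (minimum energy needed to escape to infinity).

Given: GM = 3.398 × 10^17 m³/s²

Convert to SI: a = 117.4 Gm = 1.174e+11 m.
Total orbital energy is E = −GMm/(2a); binding energy is E_bind = −E = GMm/(2a).
E_bind = 3.398e+17 · 4695 / (2 · 1.174e+11) J ≈ 6.795e+09 J = 6.795 GJ.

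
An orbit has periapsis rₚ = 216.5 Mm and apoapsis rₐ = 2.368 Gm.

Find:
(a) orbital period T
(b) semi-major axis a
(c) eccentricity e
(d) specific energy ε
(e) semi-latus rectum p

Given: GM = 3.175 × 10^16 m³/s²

Convert to SI: rₚ = 216.5 Mm = 2.165e+08 m; rₐ = 2.368 Gm = 2.368e+09 m.
(a) With a = (rₚ + rₐ)/2 = 1.29225e+09 m, T = 2π √(a³/GM) = 2π √((1.29225e+09)³/3.175e+16) s ≈ 1.638e+06 s
(b) a = (rₚ + rₐ)/2 = (2.165e+08 + 2.368e+09)/2 ≈ 1.292e+09 m
(c) e = (rₐ − rₚ)/(rₐ + rₚ) = (2.368e+09 − 2.165e+08)/(2.368e+09 + 2.165e+08) ≈ 0.8325
(d) With a = (rₚ + rₐ)/2 = 1.29225e+09 m, ε = −GM/(2a) = −3.175e+16/(2 · 1.29225e+09) J/kg ≈ -1.228e+07 J/kg
(e) From a = (rₚ + rₐ)/2 = 1.29225e+09 m and e = (rₐ − rₚ)/(rₐ + rₚ) = 0.832463, p = a(1 − e²) = 1.29225e+09 · (1 − (0.832463)²) ≈ 3.967e+08 m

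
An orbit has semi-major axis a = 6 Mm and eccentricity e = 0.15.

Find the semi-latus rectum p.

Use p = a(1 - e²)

Convert to SI: a = 6 Mm = 6e+06 m.
p = a (1 − e²).
p = 6e+06 · (1 − (0.15)²) = 6e+06 · 0.9775 ≈ 5.865e+06 m = 5.865 Mm.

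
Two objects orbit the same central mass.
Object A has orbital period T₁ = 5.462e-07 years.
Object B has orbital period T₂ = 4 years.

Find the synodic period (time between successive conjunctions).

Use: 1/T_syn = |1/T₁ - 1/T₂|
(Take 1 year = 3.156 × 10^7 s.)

Convert to SI: T₁ = 5.462e-07 years = 17.2381 s; T₂ = 4 years = 1.2624e+08 s.
T_syn = |T₁ · T₂ / (T₁ − T₂)|.
T_syn = |17.2381 · 1.2624e+08 / (17.2381 − 1.2624e+08)| s ≈ 17.24 s = 5.462e-07 years.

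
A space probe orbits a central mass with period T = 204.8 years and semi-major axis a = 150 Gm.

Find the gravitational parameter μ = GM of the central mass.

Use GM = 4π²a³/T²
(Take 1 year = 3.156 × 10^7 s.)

Convert to SI: T = 204.8 years = 6.46349e+09 s; a = 150 Gm = 1.5e+11 m.
GM = 4π² · a³ / T².
GM = 4π² · (1.5e+11)³ / (6.46349e+09)² m³/s² ≈ 3.189e+15 m³/s² = 3.189 × 10^15 m³/s².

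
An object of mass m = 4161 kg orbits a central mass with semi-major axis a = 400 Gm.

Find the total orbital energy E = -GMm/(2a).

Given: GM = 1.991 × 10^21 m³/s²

Convert to SI: a = 400 Gm = 4e+11 m.
E = −GMm / (2a).
E = −1.991e+21 · 4161 / (2 · 4e+11) J ≈ -1.036e+13 J = -10.36 TJ.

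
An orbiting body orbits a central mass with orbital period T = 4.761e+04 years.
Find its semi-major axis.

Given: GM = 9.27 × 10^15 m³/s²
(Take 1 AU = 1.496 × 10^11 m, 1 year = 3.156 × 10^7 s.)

Convert to SI: T = 4.761e+04 years = 1.50257e+12 s.
Invert Kepler's third law: a = (GM · T² / (4π²))^(1/3).
Substituting T = 1.50257e+12 s and GM = 9.27e+15 m³/s²:
a = (9.27e+15 · (1.50257e+12)² / (4π²))^(1/3) m
a ≈ 8.093e+12 m = 54.1 AU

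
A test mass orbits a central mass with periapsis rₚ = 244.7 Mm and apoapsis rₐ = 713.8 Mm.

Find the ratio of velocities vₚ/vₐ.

Convert to SI: rₚ = 244.7 Mm = 2.447e+08 m; rₐ = 713.8 Mm = 7.138e+08 m.
Conservation of angular momentum gives rₚvₚ = rₐvₐ, so vₚ/vₐ = rₐ/rₚ.
vₚ/vₐ = 7.138e+08 / 2.447e+08 ≈ 2.917.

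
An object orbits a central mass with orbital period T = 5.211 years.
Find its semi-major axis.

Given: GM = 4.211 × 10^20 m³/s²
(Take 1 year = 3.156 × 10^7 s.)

Convert to SI: T = 5.211 years = 1.64459e+08 s.
Invert Kepler's third law: a = (GM · T² / (4π²))^(1/3).
Substituting T = 1.64459e+08 s and GM = 4.211e+20 m³/s²:
a = (4.211e+20 · (1.64459e+08)² / (4π²))^(1/3) m
a ≈ 6.608e+11 m = 660.8 Gm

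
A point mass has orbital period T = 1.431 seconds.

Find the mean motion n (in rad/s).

n = 2π / T.
n = 2π / 1.431 s ≈ 4.391 rad/s.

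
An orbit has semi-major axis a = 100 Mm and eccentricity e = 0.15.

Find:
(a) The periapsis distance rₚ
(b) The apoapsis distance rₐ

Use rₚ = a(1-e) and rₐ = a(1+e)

Convert to SI: a = 100 Mm = 1e+08 m.
(a) rₚ = a(1 − e) = 1e+08 · (1 − 0.15) = 1e+08 · 0.85 ≈ 8.5e+07 m = 85 Mm.
(b) rₐ = a(1 + e) = 1e+08 · (1 + 0.15) = 1e+08 · 1.15 ≈ 1.15e+08 m = 115 Mm.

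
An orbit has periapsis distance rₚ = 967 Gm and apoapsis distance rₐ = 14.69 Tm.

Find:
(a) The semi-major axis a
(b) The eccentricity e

Convert to SI: rₚ = 967 Gm = 9.67e+11 m; rₐ = 14.69 Tm = 1.469e+13 m.
(a) a = (rₚ + rₐ) / 2 = (9.67e+11 + 1.469e+13) / 2 ≈ 7.828e+12 m = 7.829 Tm.
(b) e = (rₐ − rₚ) / (rₐ + rₚ) = (1.469e+13 − 9.67e+11) / (1.469e+13 + 9.67e+11) ≈ 0.8765.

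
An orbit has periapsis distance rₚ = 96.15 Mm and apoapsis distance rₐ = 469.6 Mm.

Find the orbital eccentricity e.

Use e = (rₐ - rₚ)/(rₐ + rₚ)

Convert to SI: rₚ = 96.15 Mm = 9.615e+07 m; rₐ = 469.6 Mm = 4.696e+08 m.
e = (rₐ − rₚ) / (rₐ + rₚ).
e = (4.696e+08 − 9.615e+07) / (4.696e+08 + 9.615e+07) = 3.7345e+08 / 5.6575e+08 ≈ 0.6601.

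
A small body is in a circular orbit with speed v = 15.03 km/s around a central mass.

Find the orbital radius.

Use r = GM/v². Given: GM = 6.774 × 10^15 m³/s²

Convert to SI: v = 15.03 km/s = 15030 m/s.
For a circular orbit, v² = GM / r, so r = GM / v².
r = 6.774e+15 / (15030)² m ≈ 2.999e+07 m = 29.99 Mm.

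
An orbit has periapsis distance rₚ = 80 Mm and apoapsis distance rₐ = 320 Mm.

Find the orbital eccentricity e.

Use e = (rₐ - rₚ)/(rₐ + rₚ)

Convert to SI: rₚ = 80 Mm = 8e+07 m; rₐ = 320 Mm = 3.2e+08 m.
e = (rₐ − rₚ) / (rₐ + rₚ).
e = (3.2e+08 − 8e+07) / (3.2e+08 + 8e+07) = 2.4e+08 / 4e+08 ≈ 0.6.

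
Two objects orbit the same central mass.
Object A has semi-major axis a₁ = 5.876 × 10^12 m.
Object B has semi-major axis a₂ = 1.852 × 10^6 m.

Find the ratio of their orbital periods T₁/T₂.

From Kepler's third law, (T₁/T₂)² = (a₁/a₂)³, so T₁/T₂ = (a₁/a₂)^(3/2).
a₁/a₂ = 5.876e+12 / 1.852e+06 = 3.17279e+06.
T₁/T₂ = (3.17279e+06)^(3/2) ≈ 5.651e+09.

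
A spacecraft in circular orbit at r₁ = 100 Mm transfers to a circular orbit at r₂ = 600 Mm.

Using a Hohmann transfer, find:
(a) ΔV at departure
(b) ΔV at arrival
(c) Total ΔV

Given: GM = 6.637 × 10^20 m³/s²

Convert to SI: r₁ = 100 Mm = 1e+08 m; r₂ = 600 Mm = 6e+08 m.
Transfer semi-major axis: a_t = (r₁ + r₂)/2 = (1e+08 + 6e+08)/2 = 3.5e+08 m.
Circular speeds: v₁ = √(GM/r₁) = 2.57624e+06 m/s, v₂ = √(GM/r₂) = 1.05174e+06 m/s.
Transfer speeds (vis-viva v² = GM(2/r − 1/a_t)): v₁ᵗ = 3.37309e+06 m/s, v₂ᵗ = 562181 m/s.
(a) ΔV₁ = |v₁ᵗ − v₁| ≈ 7.968e+05 m/s = 796.8 km/s.
(b) ΔV₂ = |v₂ − v₂ᵗ| ≈ 4.896e+05 m/s = 489.6 km/s.
(c) ΔV_total = ΔV₁ + ΔV₂ ≈ 1.286e+06 m/s = 1286 km/s.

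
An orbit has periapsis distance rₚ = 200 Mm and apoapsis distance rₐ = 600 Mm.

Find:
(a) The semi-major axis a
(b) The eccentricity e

Convert to SI: rₚ = 200 Mm = 2e+08 m; rₐ = 600 Mm = 6e+08 m.
(a) a = (rₚ + rₐ) / 2 = (2e+08 + 6e+08) / 2 ≈ 4e+08 m = 400 Mm.
(b) e = (rₐ − rₚ) / (rₐ + rₚ) = (6e+08 − 2e+08) / (6e+08 + 2e+08) ≈ 0.5.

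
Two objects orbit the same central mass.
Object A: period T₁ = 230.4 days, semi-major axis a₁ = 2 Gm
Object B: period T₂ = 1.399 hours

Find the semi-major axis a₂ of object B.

Convert to SI: T₁ = 230.4 days = 1.99066e+07 s; a₁ = 2 Gm = 2e+09 m; T₂ = 1.399 hours = 5036.4 s.
Kepler's third law: (T₁/T₂)² = (a₁/a₂)³ ⇒ a₂ = a₁ · (T₂/T₁)^(2/3).
T₂/T₁ = 5036.4 / 1.99066e+07 = 0.000253002.
a₂ = 2e+09 · (0.000253002)^(2/3) m ≈ 8e+06 m = 8 Mm.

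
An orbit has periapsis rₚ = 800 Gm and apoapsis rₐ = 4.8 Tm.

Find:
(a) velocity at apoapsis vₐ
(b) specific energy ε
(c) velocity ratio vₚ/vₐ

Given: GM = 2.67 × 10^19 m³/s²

Convert to SI: rₚ = 800 Gm = 8e+11 m; rₐ = 4.8 Tm = 4.8e+12 m.
(a) With a = (rₚ + rₐ)/2 = 2.8e+12 m, vₐ = √(GM (2/rₐ − 1/a)) = √(2.67e+19 · (2/4.8e+12 − 1/2.8e+12)) m/s ≈ 1261 m/s
(b) With a = (rₚ + rₐ)/2 = 2.8e+12 m, ε = −GM/(2a) = −2.67e+19/(2 · 2.8e+12) J/kg ≈ -4.768e+06 J/kg
(c) Conservation of angular momentum (rₚvₚ = rₐvₐ) gives vₚ/vₐ = rₐ/rₚ = 4.8e+12/8e+11 ≈ 6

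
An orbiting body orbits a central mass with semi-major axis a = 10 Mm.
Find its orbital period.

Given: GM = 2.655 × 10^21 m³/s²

Convert to SI: a = 10 Mm = 1e+07 m.
Kepler's third law: T = 2π √(a³ / GM).
Substituting a = 1e+07 m and GM = 2.655e+21 m³/s²:
T = 2π √((1e+07)³ / 2.655e+21) s
T ≈ 3.856 s = 3.856 seconds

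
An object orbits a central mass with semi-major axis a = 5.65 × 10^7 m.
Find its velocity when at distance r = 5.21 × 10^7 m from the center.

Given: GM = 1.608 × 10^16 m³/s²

Vis-viva: v = √(GM · (2/r − 1/a)).
2/r − 1/a = 2/5.21e+07 − 1/5.65e+07 = 2.06886e-08 m⁻¹.
v = √(1.608e+16 · 2.06886e-08) m/s ≈ 1.824e+04 m/s = 18.24 km/s.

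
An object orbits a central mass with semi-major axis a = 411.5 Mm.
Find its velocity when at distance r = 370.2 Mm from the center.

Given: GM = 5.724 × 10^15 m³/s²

Convert to SI: a = 411.5 Mm = 4.115e+08 m; r = 370.2 Mm = 3.702e+08 m.
Vis-viva: v = √(GM · (2/r − 1/a)).
2/r − 1/a = 2/3.702e+08 − 1/4.115e+08 = 2.97235e-09 m⁻¹.
v = √(5.724e+15 · 2.97235e-09) m/s ≈ 4125 m/s = 4.125 km/s.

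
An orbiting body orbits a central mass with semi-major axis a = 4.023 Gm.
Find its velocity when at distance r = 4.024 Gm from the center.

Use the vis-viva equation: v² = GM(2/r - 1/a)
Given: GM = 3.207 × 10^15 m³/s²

Convert to SI: a = 4.023 Gm = 4.023e+09 m; r = 4.024 Gm = 4.024e+09 m.
Vis-viva: v = √(GM · (2/r − 1/a)).
2/r − 1/a = 2/4.024e+09 − 1/4.023e+09 = 2.48447e-10 m⁻¹.
v = √(3.207e+15 · 2.48447e-10) m/s ≈ 892.6 m/s = 892.6 m/s.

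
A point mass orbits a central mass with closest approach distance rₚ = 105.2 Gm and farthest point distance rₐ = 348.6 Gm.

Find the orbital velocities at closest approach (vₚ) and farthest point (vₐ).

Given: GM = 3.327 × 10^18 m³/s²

Convert to SI: rₚ = 105.2 Gm = 1.052e+11 m; rₐ = 348.6 Gm = 3.486e+11 m.
Use the vis-viva equation v² = GM(2/r − 1/a) with a = (rₚ + rₐ)/2 = (1.052e+11 + 3.486e+11)/2 = 2.269e+11 m.
vₚ = √(GM · (2/rₚ − 1/a)) = √(3.327e+18 · (2/1.052e+11 − 1/2.269e+11)) m/s ≈ 6971 m/s = 6.971 km/s.
vₐ = √(GM · (2/rₐ − 1/a)) = √(3.327e+18 · (2/3.486e+11 − 1/2.269e+11)) m/s ≈ 2104 m/s = 2.104 km/s.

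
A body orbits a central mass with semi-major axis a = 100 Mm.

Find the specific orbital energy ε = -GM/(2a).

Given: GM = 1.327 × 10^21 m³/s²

Convert to SI: a = 100 Mm = 1e+08 m.
ε = −GM / (2a).
ε = −1.327e+21 / (2 · 1e+08) J/kg ≈ -6.635e+12 J/kg = -6635 GJ/kg.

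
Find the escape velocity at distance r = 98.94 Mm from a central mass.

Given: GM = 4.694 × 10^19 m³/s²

Convert to SI: r = 98.94 Mm = 9.894e+07 m.
Escape velocity comes from setting total energy to zero: ½v² − GM/r = 0 ⇒ v_esc = √(2GM / r).
v_esc = √(2 · 4.694e+19 / 9.894e+07) m/s ≈ 9.741e+05 m/s = 974.1 km/s.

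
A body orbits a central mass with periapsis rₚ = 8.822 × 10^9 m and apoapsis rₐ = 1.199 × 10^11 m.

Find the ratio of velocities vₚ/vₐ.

Conservation of angular momentum gives rₚvₚ = rₐvₐ, so vₚ/vₐ = rₐ/rₚ.
vₚ/vₐ = 1.199e+11 / 8.822e+09 ≈ 13.59.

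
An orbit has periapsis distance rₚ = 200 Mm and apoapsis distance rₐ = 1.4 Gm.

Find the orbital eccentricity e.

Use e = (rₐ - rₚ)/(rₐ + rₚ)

Convert to SI: rₚ = 200 Mm = 2e+08 m; rₐ = 1.4 Gm = 1.4e+09 m.
e = (rₐ − rₚ) / (rₐ + rₚ).
e = (1.4e+09 − 2e+08) / (1.4e+09 + 2e+08) = 1.2e+09 / 1.6e+09 ≈ 0.75.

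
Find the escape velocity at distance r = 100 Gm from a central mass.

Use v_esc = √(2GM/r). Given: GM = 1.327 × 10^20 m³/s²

Convert to SI: r = 100 Gm = 1e+11 m.
Escape velocity comes from setting total energy to zero: ½v² − GM/r = 0 ⇒ v_esc = √(2GM / r).
v_esc = √(2 · 1.327e+20 / 1e+11) m/s ≈ 5.152e+04 m/s = 51.52 km/s.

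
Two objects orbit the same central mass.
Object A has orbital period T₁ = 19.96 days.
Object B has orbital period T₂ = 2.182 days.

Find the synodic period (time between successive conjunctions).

Convert to SI: T₁ = 19.96 days = 1.72454e+06 s; T₂ = 2.182 days = 188525 s.
T_syn = |T₁ · T₂ / (T₁ − T₂)|.
T_syn = |1.72454e+06 · 188525 / (1.72454e+06 − 188525)| s ≈ 2.117e+05 s = 2.45 days.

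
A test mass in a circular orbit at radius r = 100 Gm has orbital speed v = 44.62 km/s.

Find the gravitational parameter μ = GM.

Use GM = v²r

Convert to SI: r = 100 Gm = 1e+11 m; v = 44.62 km/s = 44620 m/s.
For a circular orbit v² = GM/r, so GM = v² · r.
GM = (44620)² · 1e+11 m³/s² ≈ 1.991e+20 m³/s² = 1.991 × 10^20 m³/s².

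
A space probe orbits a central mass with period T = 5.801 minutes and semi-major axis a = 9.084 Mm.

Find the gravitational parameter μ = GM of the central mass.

Convert to SI: T = 5.801 minutes = 348.06 s; a = 9.084 Mm = 9.084e+06 m.
GM = 4π² · a³ / T².
GM = 4π² · (9.084e+06)³ / (348.06)² m³/s² ≈ 2.443e+17 m³/s² = 2.443 × 10^17 m³/s².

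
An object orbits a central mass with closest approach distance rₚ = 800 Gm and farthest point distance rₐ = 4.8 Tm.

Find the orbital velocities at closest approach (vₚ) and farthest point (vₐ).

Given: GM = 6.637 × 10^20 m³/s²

Convert to SI: rₚ = 800 Gm = 8e+11 m; rₐ = 4.8 Tm = 4.8e+12 m.
Use the vis-viva equation v² = GM(2/r − 1/a) with a = (rₚ + rₐ)/2 = (8e+11 + 4.8e+12)/2 = 2.8e+12 m.
vₚ = √(GM · (2/rₚ − 1/a)) = √(6.637e+20 · (2/8e+11 − 1/2.8e+12)) m/s ≈ 3.771e+04 m/s = 37.71 km/s.
vₐ = √(GM · (2/rₐ − 1/a)) = √(6.637e+20 · (2/4.8e+12 − 1/2.8e+12)) m/s ≈ 6285 m/s = 6.285 km/s.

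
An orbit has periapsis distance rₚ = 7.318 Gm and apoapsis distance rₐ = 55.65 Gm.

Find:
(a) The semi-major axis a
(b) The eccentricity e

Convert to SI: rₚ = 7.318 Gm = 7.318e+09 m; rₐ = 55.65 Gm = 5.565e+10 m.
(a) a = (rₚ + rₐ) / 2 = (7.318e+09 + 5.565e+10) / 2 ≈ 3.148e+10 m = 31.48 Gm.
(b) e = (rₐ − rₚ) / (rₐ + rₚ) = (5.565e+10 − 7.318e+09) / (5.565e+10 + 7.318e+09) ≈ 0.7676.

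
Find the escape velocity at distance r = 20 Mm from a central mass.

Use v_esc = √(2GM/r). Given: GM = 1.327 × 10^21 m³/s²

Convert to SI: r = 20 Mm = 2e+07 m.
Escape velocity comes from setting total energy to zero: ½v² − GM/r = 0 ⇒ v_esc = √(2GM / r).
v_esc = √(2 · 1.327e+21 / 2e+07) m/s ≈ 1.152e+07 m/s = 1.152e+04 km/s.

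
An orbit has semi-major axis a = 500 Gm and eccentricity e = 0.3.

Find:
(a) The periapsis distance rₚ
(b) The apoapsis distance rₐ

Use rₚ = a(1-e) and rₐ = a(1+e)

Convert to SI: a = 500 Gm = 5e+11 m.
(a) rₚ = a(1 − e) = 5e+11 · (1 − 0.3) = 5e+11 · 0.7 ≈ 3.5e+11 m = 350 Gm.
(b) rₐ = a(1 + e) = 5e+11 · (1 + 0.3) = 5e+11 · 1.3 ≈ 6.5e+11 m = 650 Gm.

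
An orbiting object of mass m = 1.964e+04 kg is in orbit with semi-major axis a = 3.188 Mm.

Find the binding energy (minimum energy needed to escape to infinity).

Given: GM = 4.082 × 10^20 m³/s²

Convert to SI: a = 3.188 Mm = 3.188e+06 m.
Total orbital energy is E = −GMm/(2a); binding energy is E_bind = −E = GMm/(2a).
E_bind = 4.082e+20 · 1.964e+04 / (2 · 3.188e+06) J ≈ 1.257e+18 J = 1.257 EJ.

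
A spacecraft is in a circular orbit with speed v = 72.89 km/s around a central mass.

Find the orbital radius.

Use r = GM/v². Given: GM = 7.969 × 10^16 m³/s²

Convert to SI: v = 72.89 km/s = 72890 m/s.
For a circular orbit, v² = GM / r, so r = GM / v².
r = 7.969e+16 / (72890)² m ≈ 1.5e+07 m = 15 Mm.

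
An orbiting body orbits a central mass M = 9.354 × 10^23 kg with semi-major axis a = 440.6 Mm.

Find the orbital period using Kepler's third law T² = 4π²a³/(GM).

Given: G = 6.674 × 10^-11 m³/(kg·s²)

Convert to SI: a = 440.6 Mm = 4.406e+08 m.
GM = G · M = 6.674e-11 · 9.354e+23 = 6.24286e+13 m³/s².
Kepler's third law: T = 2π √(a³ / GM).
Substituting a = 4.406e+08 m and GM = 6.24286e+13 m³/s²:
T = 2π √((4.406e+08)³ / 6.24286e+13) s
T ≈ 7.355e+06 s = 85.12 days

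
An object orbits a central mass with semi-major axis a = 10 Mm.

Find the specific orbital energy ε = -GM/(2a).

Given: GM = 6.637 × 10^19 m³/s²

Convert to SI: a = 10 Mm = 1e+07 m.
ε = −GM / (2a).
ε = −6.637e+19 / (2 · 1e+07) J/kg ≈ -3.318e+12 J/kg = -3318 GJ/kg.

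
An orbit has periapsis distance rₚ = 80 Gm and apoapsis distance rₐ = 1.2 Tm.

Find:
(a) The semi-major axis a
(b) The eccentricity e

Convert to SI: rₚ = 80 Gm = 8e+10 m; rₐ = 1.2 Tm = 1.2e+12 m.
(a) a = (rₚ + rₐ) / 2 = (8e+10 + 1.2e+12) / 2 ≈ 6.4e+11 m = 640 Gm.
(b) e = (rₐ − rₚ) / (rₐ + rₚ) = (1.2e+12 − 8e+10) / (1.2e+12 + 8e+10) ≈ 0.875.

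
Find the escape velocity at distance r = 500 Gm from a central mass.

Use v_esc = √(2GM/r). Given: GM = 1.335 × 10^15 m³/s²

Convert to SI: r = 500 Gm = 5e+11 m.
Escape velocity comes from setting total energy to zero: ½v² − GM/r = 0 ⇒ v_esc = √(2GM / r).
v_esc = √(2 · 1.335e+15 / 5e+11) m/s ≈ 73.08 m/s = 73.08 m/s.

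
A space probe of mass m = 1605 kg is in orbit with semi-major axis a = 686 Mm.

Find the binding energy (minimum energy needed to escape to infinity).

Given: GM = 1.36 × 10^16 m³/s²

Convert to SI: a = 686 Mm = 6.86e+08 m.
Total orbital energy is E = −GMm/(2a); binding energy is E_bind = −E = GMm/(2a).
E_bind = 1.36e+16 · 1605 / (2 · 6.86e+08) J ≈ 1.591e+10 J = 15.91 GJ.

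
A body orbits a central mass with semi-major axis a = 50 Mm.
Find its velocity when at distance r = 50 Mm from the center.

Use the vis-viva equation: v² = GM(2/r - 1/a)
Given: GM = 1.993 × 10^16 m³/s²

Convert to SI: a = 50 Mm = 5e+07 m; r = 50 Mm = 5e+07 m.
Vis-viva: v = √(GM · (2/r − 1/a)).
2/r − 1/a = 2/5e+07 − 1/5e+07 = 2e-08 m⁻¹.
v = √(1.993e+16 · 2e-08) m/s ≈ 1.996e+04 m/s = 19.96 km/s.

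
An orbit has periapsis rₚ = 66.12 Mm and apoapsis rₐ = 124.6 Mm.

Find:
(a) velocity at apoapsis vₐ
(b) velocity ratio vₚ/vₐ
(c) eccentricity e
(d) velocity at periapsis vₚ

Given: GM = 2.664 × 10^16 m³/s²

Convert to SI: rₚ = 66.12 Mm = 6.612e+07 m; rₐ = 124.6 Mm = 1.246e+08 m.
(a) With a = (rₚ + rₐ)/2 = 9.536e+07 m, vₐ = √(GM (2/rₐ − 1/a)) = √(2.664e+16 · (2/1.246e+08 − 1/9.536e+07)) m/s ≈ 1.218e+04 m/s
(b) Conservation of angular momentum (rₚvₚ = rₐvₐ) gives vₚ/vₐ = rₐ/rₚ = 1.246e+08/6.612e+07 ≈ 1.884
(c) e = (rₐ − rₚ)/(rₐ + rₚ) = (1.246e+08 − 6.612e+07)/(1.246e+08 + 6.612e+07) ≈ 0.3066
(d) With a = (rₚ + rₐ)/2 = 9.536e+07 m, vₚ = √(GM (2/rₚ − 1/a)) = √(2.664e+16 · (2/6.612e+07 − 1/9.536e+07)) m/s ≈ 2.294e+04 m/s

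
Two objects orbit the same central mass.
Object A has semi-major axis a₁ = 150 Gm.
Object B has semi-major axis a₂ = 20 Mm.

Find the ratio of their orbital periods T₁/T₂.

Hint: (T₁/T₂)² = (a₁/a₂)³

Convert to SI: a₁ = 150 Gm = 1.5e+11 m; a₂ = 20 Mm = 2e+07 m.
From Kepler's third law, (T₁/T₂)² = (a₁/a₂)³, so T₁/T₂ = (a₁/a₂)^(3/2).
a₁/a₂ = 1.5e+11 / 2e+07 = 7500.
T₁/T₂ = (7500)^(3/2) ≈ 6.495e+05.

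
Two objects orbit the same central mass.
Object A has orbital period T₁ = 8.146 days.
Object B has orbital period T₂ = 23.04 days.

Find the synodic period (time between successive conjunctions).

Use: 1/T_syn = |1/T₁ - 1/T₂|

Convert to SI: T₁ = 8.146 days = 703814 s; T₂ = 23.04 days = 1.99066e+06 s.
T_syn = |T₁ · T₂ / (T₁ − T₂)|.
T_syn = |703814 · 1.99066e+06 / (703814 − 1.99066e+06)| s ≈ 1.089e+06 s = 12.6 days.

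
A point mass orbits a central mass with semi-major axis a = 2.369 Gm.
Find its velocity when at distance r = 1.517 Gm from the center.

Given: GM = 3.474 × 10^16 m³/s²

Convert to SI: a = 2.369 Gm = 2.369e+09 m; r = 1.517 Gm = 1.517e+09 m.
Vis-viva: v = √(GM · (2/r − 1/a)).
2/r − 1/a = 2/1.517e+09 − 1/2.369e+09 = 8.96273e-10 m⁻¹.
v = √(3.474e+16 · 8.96273e-10) m/s ≈ 5580 m/s = 5.58 km/s.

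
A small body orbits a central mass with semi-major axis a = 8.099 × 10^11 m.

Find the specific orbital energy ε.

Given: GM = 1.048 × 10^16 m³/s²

ε = −GM / (2a).
ε = −1.048e+16 / (2 · 8.099e+11) J/kg ≈ -6470 J/kg = -6.47 kJ/kg.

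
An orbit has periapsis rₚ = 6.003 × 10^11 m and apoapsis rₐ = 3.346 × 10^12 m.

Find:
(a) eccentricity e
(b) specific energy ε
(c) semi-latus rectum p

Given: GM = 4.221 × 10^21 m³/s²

(a) e = (rₐ − rₚ)/(rₐ + rₚ) = (3.346e+12 − 6.003e+11)/(3.346e+12 + 6.003e+11) ≈ 0.6958
(b) With a = (rₚ + rₐ)/2 = 1.97315e+12 m, ε = −GM/(2a) = −4.221e+21/(2 · 1.97315e+12) J/kg ≈ -1.07e+09 J/kg
(c) From a = (rₚ + rₐ)/2 = 1.97315e+12 m and e = (rₐ − rₚ)/(rₐ + rₚ) = 0.695766, p = a(1 − e²) = 1.97315e+12 · (1 − (0.695766)²) ≈ 1.018e+12 m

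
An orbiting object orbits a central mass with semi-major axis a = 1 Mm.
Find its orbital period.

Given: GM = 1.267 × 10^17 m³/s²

Convert to SI: a = 1 Mm = 1e+06 m.
Kepler's third law: T = 2π √(a³ / GM).
Substituting a = 1e+06 m and GM = 1.267e+17 m³/s²:
T = 2π √((1e+06)³ / 1.267e+17) s
T ≈ 17.65 s = 17.65 seconds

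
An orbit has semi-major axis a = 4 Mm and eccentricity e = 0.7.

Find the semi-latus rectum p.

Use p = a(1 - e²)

Convert to SI: a = 4 Mm = 4e+06 m.
p = a (1 − e²).
p = 4e+06 · (1 − (0.7)²) = 4e+06 · 0.51 ≈ 2.04e+06 m = 2.04 Mm.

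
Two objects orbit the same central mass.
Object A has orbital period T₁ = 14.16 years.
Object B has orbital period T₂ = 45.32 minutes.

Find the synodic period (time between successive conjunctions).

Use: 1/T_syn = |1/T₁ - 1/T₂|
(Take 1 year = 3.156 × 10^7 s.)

Convert to SI: T₁ = 14.16 years = 4.4689e+08 s; T₂ = 45.32 minutes = 2719.2 s.
T_syn = |T₁ · T₂ / (T₁ − T₂)|.
T_syn = |4.4689e+08 · 2719.2 / (4.4689e+08 − 2719.2)| s ≈ 2719 s = 45.32 minutes.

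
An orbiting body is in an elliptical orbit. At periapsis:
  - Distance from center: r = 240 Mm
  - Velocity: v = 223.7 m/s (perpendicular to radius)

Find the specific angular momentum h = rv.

Convert to SI: r = 240 Mm = 2.4e+08 m.
With v perpendicular to r, h = r · v.
h = 2.4e+08 · 223.7 m²/s ≈ 5.369e+10 m²/s.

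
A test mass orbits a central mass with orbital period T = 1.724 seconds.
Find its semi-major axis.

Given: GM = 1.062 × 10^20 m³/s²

Invert Kepler's third law: a = (GM · T² / (4π²))^(1/3).
Substituting T = 1.724 s and GM = 1.062e+20 m³/s²:
a = (1.062e+20 · (1.724)² / (4π²))^(1/3) m
a ≈ 2e+06 m = 2 Mm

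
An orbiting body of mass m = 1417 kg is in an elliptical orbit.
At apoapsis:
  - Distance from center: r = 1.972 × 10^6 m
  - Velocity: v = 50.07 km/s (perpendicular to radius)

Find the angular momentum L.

Convert to SI: v = 50.07 km/s = 50070 m/s.
Since v is perpendicular to r, L = m · v · r.
L = 1417 · 50070 · 1.972e+06 kg·m²/s ≈ 1.399e+14 kg·m²/s.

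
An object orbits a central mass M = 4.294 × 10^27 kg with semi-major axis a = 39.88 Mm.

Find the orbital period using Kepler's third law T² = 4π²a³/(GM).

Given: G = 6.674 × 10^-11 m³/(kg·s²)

Convert to SI: a = 39.88 Mm = 3.988e+07 m.
GM = G · M = 6.674e-11 · 4.294e+27 = 2.86582e+17 m³/s².
Kepler's third law: T = 2π √(a³ / GM).
Substituting a = 3.988e+07 m and GM = 2.86582e+17 m³/s²:
T = 2π √((3.988e+07)³ / 2.86582e+17) s
T ≈ 2956 s = 49.26 minutes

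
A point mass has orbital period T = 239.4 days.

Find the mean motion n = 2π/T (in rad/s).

Convert to SI: T = 239.4 days = 2.06842e+07 s.
n = 2π / T.
n = 2π / 2.06842e+07 s ≈ 3.038e-07 rad/s.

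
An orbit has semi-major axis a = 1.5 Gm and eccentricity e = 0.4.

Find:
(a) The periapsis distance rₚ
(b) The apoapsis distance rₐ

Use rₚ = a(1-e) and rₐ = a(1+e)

Convert to SI: a = 1.5 Gm = 1.5e+09 m.
(a) rₚ = a(1 − e) = 1.5e+09 · (1 − 0.4) = 1.5e+09 · 0.6 ≈ 9e+08 m = 900 Mm.
(b) rₐ = a(1 + e) = 1.5e+09 · (1 + 0.4) = 1.5e+09 · 1.4 ≈ 2.1e+09 m = 2.1 Gm.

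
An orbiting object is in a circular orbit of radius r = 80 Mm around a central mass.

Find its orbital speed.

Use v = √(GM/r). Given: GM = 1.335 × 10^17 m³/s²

Convert to SI: r = 80 Mm = 8e+07 m.
For a circular orbit, gravity supplies the centripetal force, so v = √(GM / r).
v = √(1.335e+17 / 8e+07) m/s ≈ 4.085e+04 m/s = 40.85 km/s.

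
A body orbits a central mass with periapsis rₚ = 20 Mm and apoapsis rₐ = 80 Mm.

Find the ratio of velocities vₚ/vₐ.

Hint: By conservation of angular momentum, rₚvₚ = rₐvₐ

Convert to SI: rₚ = 20 Mm = 2e+07 m; rₐ = 80 Mm = 8e+07 m.
Conservation of angular momentum gives rₚvₚ = rₐvₐ, so vₚ/vₐ = rₐ/rₚ.
vₚ/vₐ = 8e+07 / 2e+07 ≈ 4.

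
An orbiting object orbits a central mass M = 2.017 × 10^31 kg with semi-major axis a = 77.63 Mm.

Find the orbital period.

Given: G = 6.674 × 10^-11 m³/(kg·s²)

Convert to SI: a = 77.63 Mm = 7.763e+07 m.
GM = G · M = 6.674e-11 · 2.017e+31 = 1.34615e+21 m³/s².
Kepler's third law: T = 2π √(a³ / GM).
Substituting a = 7.763e+07 m and GM = 1.34615e+21 m³/s²:
T = 2π √((7.763e+07)³ / 1.34615e+21) s
T ≈ 117.1 s = 1.952 minutes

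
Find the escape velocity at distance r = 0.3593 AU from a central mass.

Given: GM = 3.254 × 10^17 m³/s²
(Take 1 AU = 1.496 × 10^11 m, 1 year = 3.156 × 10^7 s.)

Convert to SI: r = 0.3593 AU = 5.37513e+10 m.
Escape velocity comes from setting total energy to zero: ½v² − GM/r = 0 ⇒ v_esc = √(2GM / r).
v_esc = √(2 · 3.254e+17 / 5.37513e+10) m/s ≈ 3480 m/s = 0.7341 AU/year.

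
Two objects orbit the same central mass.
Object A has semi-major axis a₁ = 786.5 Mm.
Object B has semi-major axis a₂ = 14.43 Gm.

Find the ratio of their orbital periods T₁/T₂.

Convert to SI: a₁ = 786.5 Mm = 7.865e+08 m; a₂ = 14.43 Gm = 1.443e+10 m.
From Kepler's third law, (T₁/T₂)² = (a₁/a₂)³, so T₁/T₂ = (a₁/a₂)^(3/2).
a₁/a₂ = 7.865e+08 / 1.443e+10 = 0.0545045.
T₁/T₂ = (0.0545045)^(3/2) ≈ 0.01272.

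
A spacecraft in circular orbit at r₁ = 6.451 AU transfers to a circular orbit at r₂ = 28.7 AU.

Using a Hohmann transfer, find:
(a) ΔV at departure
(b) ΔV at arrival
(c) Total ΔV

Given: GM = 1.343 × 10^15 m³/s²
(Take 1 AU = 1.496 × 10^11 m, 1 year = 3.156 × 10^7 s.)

Convert to SI: r₁ = 6.451 AU = 9.6507e+11 m; r₂ = 28.7 AU = 4.29352e+12 m.
Transfer semi-major axis: a_t = (r₁ + r₂)/2 = (9.6507e+11 + 4.29352e+12)/2 = 2.62929e+12 m.
Circular speeds: v₁ = √(GM/r₁) = 37.3043 m/s, v₂ = √(GM/r₂) = 17.6861 m/s.
Transfer speeds (vis-viva v² = GM(2/r − 1/a_t)): v₁ᵗ = 47.6701 m/s, v₂ᵗ = 10.715 m/s.
(a) ΔV₁ = |v₁ᵗ − v₁| ≈ 10.37 m/s = 0.002187 AU/year.
(b) ΔV₂ = |v₂ − v₂ᵗ| ≈ 6.971 m/s = 0.001471 AU/year.
(c) ΔV_total = ΔV₁ + ΔV₂ ≈ 17.34 m/s = 0.003657 AU/year.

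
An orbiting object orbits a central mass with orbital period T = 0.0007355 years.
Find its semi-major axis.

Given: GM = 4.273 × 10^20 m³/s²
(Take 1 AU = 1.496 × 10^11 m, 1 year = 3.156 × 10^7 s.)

Convert to SI: T = 0.0007355 years = 23212.4 s.
Invert Kepler's third law: a = (GM · T² / (4π²))^(1/3).
Substituting T = 23212.4 s and GM = 4.273e+20 m³/s²:
a = (4.273e+20 · (23212.4)² / (4π²))^(1/3) m
a ≈ 1.8e+09 m = 0.01203 AU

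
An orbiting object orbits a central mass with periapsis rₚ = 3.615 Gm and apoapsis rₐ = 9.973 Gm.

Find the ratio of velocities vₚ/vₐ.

Convert to SI: rₚ = 3.615 Gm = 3.615e+09 m; rₐ = 9.973 Gm = 9.973e+09 m.
Conservation of angular momentum gives rₚvₚ = rₐvₐ, so vₚ/vₐ = rₐ/rₚ.
vₚ/vₐ = 9.973e+09 / 3.615e+09 ≈ 2.759.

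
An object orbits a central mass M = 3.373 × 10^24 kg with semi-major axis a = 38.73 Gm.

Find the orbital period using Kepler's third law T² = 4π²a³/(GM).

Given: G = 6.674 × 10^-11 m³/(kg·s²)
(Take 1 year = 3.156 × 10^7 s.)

Convert to SI: a = 38.73 Gm = 3.873e+10 m.
GM = G · M = 6.674e-11 · 3.373e+24 = 2.25114e+14 m³/s².
Kepler's third law: T = 2π √(a³ / GM).
Substituting a = 3.873e+10 m and GM = 2.25114e+14 m³/s²:
T = 2π √((3.873e+10)³ / 2.25114e+14) s
T ≈ 3.192e+09 s = 101.1 years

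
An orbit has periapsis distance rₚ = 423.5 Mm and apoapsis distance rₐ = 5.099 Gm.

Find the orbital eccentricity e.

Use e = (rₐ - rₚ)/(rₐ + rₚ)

Convert to SI: rₚ = 423.5 Mm = 4.235e+08 m; rₐ = 5.099 Gm = 5.099e+09 m.
e = (rₐ − rₚ) / (rₐ + rₚ).
e = (5.099e+09 − 4.235e+08) / (5.099e+09 + 4.235e+08) = 4.6755e+09 / 5.5225e+09 ≈ 0.8466.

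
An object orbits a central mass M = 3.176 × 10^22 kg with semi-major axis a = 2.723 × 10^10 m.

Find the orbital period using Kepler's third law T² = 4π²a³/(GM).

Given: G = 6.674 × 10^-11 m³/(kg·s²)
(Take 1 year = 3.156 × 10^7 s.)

GM = G · M = 6.674e-11 · 3.176e+22 = 2.11966e+12 m³/s².
Kepler's third law: T = 2π √(a³ / GM).
Substituting a = 2.723e+10 m and GM = 2.11966e+12 m³/s²:
T = 2π √((2.723e+10)³ / 2.11966e+12) s
T ≈ 1.939e+10 s = 614.4 years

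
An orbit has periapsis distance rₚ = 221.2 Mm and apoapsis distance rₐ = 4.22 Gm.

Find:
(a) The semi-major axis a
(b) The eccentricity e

Convert to SI: rₚ = 221.2 Mm = 2.212e+08 m; rₐ = 4.22 Gm = 4.22e+09 m.
(a) a = (rₚ + rₐ) / 2 = (2.212e+08 + 4.22e+09) / 2 ≈ 2.221e+09 m = 2.221 Gm.
(b) e = (rₐ − rₚ) / (rₐ + rₚ) = (4.22e+09 − 2.212e+08) / (4.22e+09 + 2.212e+08) ≈ 0.9004.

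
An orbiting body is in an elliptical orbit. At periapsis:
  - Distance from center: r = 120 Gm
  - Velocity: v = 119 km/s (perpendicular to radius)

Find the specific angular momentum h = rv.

Convert to SI: r = 120 Gm = 1.2e+11 m; v = 119 km/s = 119000 m/s.
With v perpendicular to r, h = r · v.
h = 1.2e+11 · 119000 m²/s ≈ 1.428e+16 m²/s.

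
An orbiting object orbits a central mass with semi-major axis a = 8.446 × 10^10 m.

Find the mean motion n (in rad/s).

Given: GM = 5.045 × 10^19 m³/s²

n = √(GM / a³).
n = √(5.045e+19 / (8.446e+10)³) rad/s ≈ 2.894e-07 rad/s.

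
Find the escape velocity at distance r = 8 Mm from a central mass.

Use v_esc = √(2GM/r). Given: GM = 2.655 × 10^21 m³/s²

Convert to SI: r = 8 Mm = 8e+06 m.
Escape velocity comes from setting total energy to zero: ½v² − GM/r = 0 ⇒ v_esc = √(2GM / r).
v_esc = √(2 · 2.655e+21 / 8e+06) m/s ≈ 2.576e+07 m/s = 2.576e+04 km/s.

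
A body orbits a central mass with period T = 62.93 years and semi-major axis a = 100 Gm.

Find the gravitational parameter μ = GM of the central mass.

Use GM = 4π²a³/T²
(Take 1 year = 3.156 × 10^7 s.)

Convert to SI: T = 62.93 years = 1.98607e+09 s; a = 100 Gm = 1e+11 m.
GM = 4π² · a³ / T².
GM = 4π² · (1e+11)³ / (1.98607e+09)² m³/s² ≈ 1.001e+16 m³/s² = 1.001 × 10^16 m³/s².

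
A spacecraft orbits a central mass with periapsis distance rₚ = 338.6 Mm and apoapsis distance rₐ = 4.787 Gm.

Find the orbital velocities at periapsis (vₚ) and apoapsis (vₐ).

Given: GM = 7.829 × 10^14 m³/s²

Convert to SI: rₚ = 338.6 Mm = 3.386e+08 m; rₐ = 4.787 Gm = 4.787e+09 m.
Use the vis-viva equation v² = GM(2/r − 1/a) with a = (rₚ + rₐ)/2 = (3.386e+08 + 4.787e+09)/2 = 2.5628e+09 m.
vₚ = √(GM · (2/rₚ − 1/a)) = √(7.829e+14 · (2/3.386e+08 − 1/2.5628e+09)) m/s ≈ 2078 m/s = 2.078 km/s.
vₐ = √(GM · (2/rₐ − 1/a)) = √(7.829e+14 · (2/4.787e+09 − 1/2.5628e+09)) m/s ≈ 147 m/s = 147 m/s.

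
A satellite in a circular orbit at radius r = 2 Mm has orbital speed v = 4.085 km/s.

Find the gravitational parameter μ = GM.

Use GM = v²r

Convert to SI: r = 2 Mm = 2e+06 m; v = 4.085 km/s = 4085 m/s.
For a circular orbit v² = GM/r, so GM = v² · r.
GM = (4085)² · 2e+06 m³/s² ≈ 3.337e+13 m³/s² = 3.337 × 10^13 m³/s².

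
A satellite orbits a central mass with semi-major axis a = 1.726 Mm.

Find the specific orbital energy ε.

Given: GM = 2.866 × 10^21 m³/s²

Convert to SI: a = 1.726 Mm = 1.726e+06 m.
ε = −GM / (2a).
ε = −2.866e+21 / (2 · 1.726e+06) J/kg ≈ -8.302e+14 J/kg = -8.302e+05 GJ/kg.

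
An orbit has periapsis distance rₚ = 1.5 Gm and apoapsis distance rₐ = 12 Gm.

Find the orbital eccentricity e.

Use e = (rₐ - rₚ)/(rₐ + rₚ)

Convert to SI: rₚ = 1.5 Gm = 1.5e+09 m; rₐ = 12 Gm = 1.2e+10 m.
e = (rₐ − rₚ) / (rₐ + rₚ).
e = (1.2e+10 − 1.5e+09) / (1.2e+10 + 1.5e+09) = 1.05e+10 / 1.35e+10 ≈ 0.7778.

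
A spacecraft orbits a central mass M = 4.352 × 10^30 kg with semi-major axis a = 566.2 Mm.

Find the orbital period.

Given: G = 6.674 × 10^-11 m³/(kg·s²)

Convert to SI: a = 566.2 Mm = 5.662e+08 m.
GM = G · M = 6.674e-11 · 4.352e+30 = 2.90452e+20 m³/s².
Kepler's third law: T = 2π √(a³ / GM).
Substituting a = 5.662e+08 m and GM = 2.90452e+20 m³/s²:
T = 2π √((5.662e+08)³ / 2.90452e+20) s
T ≈ 4967 s = 1.38 hours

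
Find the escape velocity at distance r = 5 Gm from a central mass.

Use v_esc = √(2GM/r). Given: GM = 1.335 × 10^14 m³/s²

Convert to SI: r = 5 Gm = 5e+09 m.
Escape velocity comes from setting total energy to zero: ½v² − GM/r = 0 ⇒ v_esc = √(2GM / r).
v_esc = √(2 · 1.335e+14 / 5e+09) m/s ≈ 231.1 m/s = 231.1 m/s.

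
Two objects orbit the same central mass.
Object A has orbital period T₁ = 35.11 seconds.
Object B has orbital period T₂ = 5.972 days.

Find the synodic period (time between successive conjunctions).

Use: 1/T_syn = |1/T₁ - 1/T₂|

Convert to SI: T₂ = 5.972 days = 515981 s.
T_syn = |T₁ · T₂ / (T₁ − T₂)|.
T_syn = |35.11 · 515981 / (35.11 − 515981)| s ≈ 35.11 s = 35.11 seconds.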